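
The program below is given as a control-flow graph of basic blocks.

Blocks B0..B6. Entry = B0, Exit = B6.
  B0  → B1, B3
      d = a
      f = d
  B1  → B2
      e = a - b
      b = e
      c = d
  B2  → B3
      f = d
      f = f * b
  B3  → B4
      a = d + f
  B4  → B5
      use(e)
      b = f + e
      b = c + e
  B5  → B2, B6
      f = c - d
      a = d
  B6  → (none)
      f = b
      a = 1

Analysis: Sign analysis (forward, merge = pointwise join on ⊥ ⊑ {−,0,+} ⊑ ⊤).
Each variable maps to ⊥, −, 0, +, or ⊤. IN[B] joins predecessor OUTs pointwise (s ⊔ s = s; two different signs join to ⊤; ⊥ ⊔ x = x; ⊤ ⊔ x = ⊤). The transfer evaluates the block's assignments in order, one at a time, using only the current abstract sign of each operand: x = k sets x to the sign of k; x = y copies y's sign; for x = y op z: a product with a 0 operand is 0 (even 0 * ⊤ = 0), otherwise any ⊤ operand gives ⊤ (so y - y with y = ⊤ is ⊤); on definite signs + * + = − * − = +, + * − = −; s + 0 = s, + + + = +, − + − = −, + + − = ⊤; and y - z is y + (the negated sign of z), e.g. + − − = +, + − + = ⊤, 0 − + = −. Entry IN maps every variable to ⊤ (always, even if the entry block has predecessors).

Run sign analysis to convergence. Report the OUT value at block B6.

Per-block solution:
  B0: | IN=(all ⊤) | OUT=(all ⊤)
  B1: | IN=(all ⊤) | OUT=(all ⊤)
  B2: | IN=(all ⊤) | OUT=(all ⊤)
  B3: | IN=(all ⊤) | OUT=(all ⊤)
  B4: | IN=(all ⊤) | OUT=(all ⊤)
  B5: | IN=(all ⊤) | OUT=(all ⊤)
  B6: | IN=(all ⊤) | OUT={a:+; rest ⊤}

Merge at B6: IN[B6] = OUT[B5] = {a: ⊤, b: ⊤, c: ⊤, d: ⊤, e: ⊤, f: ⊤}
Applying B6's transfer function to that IN value gives OUT[B6] (row B6 above).

Answer: {a: +, b: ⊤, c: ⊤, d: ⊤, e: ⊤, f: ⊤}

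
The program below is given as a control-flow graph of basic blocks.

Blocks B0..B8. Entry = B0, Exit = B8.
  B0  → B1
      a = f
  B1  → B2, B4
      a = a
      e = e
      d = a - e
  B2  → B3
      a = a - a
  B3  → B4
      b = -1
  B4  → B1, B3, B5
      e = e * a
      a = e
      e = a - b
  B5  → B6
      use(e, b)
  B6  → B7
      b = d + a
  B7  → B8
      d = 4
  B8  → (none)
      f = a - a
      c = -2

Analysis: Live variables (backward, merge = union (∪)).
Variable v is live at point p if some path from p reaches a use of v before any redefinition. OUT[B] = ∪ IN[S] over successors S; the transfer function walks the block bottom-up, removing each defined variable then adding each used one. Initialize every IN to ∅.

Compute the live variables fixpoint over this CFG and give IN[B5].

Converged values:
  B0:  IN={b, e, f}  OUT={a, b, e}
  B1:  IN={a, b, e}  OUT={a, b, d, e}
  B2:  IN={a, d, e}  OUT={a, d, e}
  B3:  IN={a, d, e}  OUT={a, b, d, e}
  B4:  IN={a, b, d, e}  OUT={a, b, d, e}
  B5:  IN={a, b, d, e}  OUT={a, d}
  B6:  IN={a, d}  OUT={a}
  B7:  IN={a}  OUT={a}
  B8:  IN={a}  OUT={}

Merge at B5: OUT[B5] = IN[B6] = {a, d}
Applying B5's transfer function to that OUT value gives IN[B5] (row B5 above).

Answer: {a, b, d, e}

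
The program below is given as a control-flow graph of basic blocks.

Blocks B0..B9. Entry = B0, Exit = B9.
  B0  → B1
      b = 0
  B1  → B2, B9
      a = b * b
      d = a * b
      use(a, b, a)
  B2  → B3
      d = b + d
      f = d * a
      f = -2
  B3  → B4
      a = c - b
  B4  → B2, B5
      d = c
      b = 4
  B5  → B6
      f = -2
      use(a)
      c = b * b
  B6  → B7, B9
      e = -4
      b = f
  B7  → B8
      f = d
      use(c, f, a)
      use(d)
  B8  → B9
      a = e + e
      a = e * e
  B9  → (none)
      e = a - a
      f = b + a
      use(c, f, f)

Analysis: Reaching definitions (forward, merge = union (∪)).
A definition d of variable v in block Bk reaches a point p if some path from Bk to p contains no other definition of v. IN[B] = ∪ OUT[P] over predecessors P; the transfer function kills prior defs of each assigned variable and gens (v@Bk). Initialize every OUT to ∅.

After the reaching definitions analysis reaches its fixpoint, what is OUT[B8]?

Answer: {a@B8, b@B6, c@B5, d@B4, e@B6, f@B7}

Working:
Converged values:
  B0:  IN={}  OUT={b@B0}
  B1:  IN={b@B0}  OUT={a@B1, b@B0, d@B1}
  B2:  IN={a@B1, a@B3, b@B0, b@B4, d@B1, d@B4, f@B2}  OUT={a@B1, a@B3, b@B0, b@B4, d@B2, f@B2}
  B3:  IN={a@B1, a@B3, b@B0, b@B4, d@B2, f@B2}  OUT={a@B3, b@B0, b@B4, d@B2, f@B2}
  B4:  IN={a@B3, b@B0, b@B4, d@B2, f@B2}  OUT={a@B3, b@B4, d@B4, f@B2}
  B5:  IN={a@B3, b@B4, d@B4, f@B2}  OUT={a@B3, b@B4, c@B5, d@B4, f@B5}
  B6:  IN={a@B3, b@B4, c@B5, d@B4, f@B5}  OUT={a@B3, b@B6, c@B5, d@B4, e@B6, f@B5}
  B7:  IN={a@B3, b@B6, c@B5, d@B4, e@B6, f@B5}  OUT={a@B3, b@B6, c@B5, d@B4, e@B6, f@B7}
  B8:  IN={a@B3, b@B6, c@B5, d@B4, e@B6, f@B7}  OUT={a@B8, b@B6, c@B5, d@B4, e@B6, f@B7}
  B9:  IN={a@B1, a@B3, a@B8, b@B0, b@B6, c@B5, d@B1, d@B4, e@B6, f@B5, f@B7}  OUT={a@B1, a@B3, a@B8, b@B0, b@B6, c@B5, d@B1, d@B4, e@B9, f@B9}

Merge at B8: IN[B8] = OUT[B7] = {a@B3, b@B6, c@B5, d@B4, e@B6, f@B7}
Applying B8's transfer function to that IN value gives OUT[B8] (row B8 above).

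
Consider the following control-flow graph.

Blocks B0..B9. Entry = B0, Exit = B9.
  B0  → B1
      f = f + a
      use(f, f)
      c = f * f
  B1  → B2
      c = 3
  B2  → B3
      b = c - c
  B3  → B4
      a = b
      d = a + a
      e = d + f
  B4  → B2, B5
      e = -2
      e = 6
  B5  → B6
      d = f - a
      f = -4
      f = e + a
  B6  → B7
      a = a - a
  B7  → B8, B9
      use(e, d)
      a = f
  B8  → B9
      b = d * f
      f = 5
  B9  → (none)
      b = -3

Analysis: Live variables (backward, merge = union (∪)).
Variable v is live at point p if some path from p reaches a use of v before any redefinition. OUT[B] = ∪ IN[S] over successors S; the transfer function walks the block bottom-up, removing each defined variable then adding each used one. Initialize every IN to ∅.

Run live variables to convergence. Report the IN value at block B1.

Answer: {f}

Derivation:
Per-block solution:
  B0: | IN={a, f} | OUT={f}
  B1: | IN={f} | OUT={c, f}
  B2: | IN={c, f} | OUT={b, c, f}
  B3: | IN={b, c, f} | OUT={a, c, f}
  B4: | IN={a, c, f} | OUT={a, c, e, f}
  B5: | IN={a, e, f} | OUT={a, d, e, f}
  B6: | IN={a, d, e, f} | OUT={d, e, f}
  B7: | IN={d, e, f} | OUT={d, f}
  B8: | IN={d, f} | OUT={}
  B9: | IN={} | OUT={}

Merge at B1: OUT[B1] = IN[B2] = {c, f}
Applying B1's transfer function to that OUT value gives IN[B1] (row B1 above).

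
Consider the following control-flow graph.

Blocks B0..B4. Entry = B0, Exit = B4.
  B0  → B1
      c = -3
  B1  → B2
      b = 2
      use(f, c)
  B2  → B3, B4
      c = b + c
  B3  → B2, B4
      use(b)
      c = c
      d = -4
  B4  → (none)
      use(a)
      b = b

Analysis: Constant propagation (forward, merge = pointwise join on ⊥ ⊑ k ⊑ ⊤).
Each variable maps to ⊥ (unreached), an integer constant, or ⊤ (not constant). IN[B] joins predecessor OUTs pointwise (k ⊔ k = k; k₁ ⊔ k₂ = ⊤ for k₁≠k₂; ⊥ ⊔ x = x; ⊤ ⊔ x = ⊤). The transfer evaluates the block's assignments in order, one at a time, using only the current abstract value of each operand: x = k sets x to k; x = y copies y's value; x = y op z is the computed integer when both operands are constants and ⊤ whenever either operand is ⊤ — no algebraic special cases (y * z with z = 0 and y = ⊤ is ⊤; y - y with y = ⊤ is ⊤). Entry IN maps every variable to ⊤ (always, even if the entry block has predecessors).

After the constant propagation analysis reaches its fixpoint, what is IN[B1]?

Per-block solution:
  B0:   IN=(all ⊤)   OUT={c:-3; rest ⊤}
  B1:   IN={c:-3; rest ⊤}   OUT={b:2, c:-3; rest ⊤}
  B2:   IN={b:2; rest ⊤}   OUT={b:2; rest ⊤}
  B3:   IN={b:2; rest ⊤}   OUT={b:2, d:-4; rest ⊤}
  B4:   IN={b:2; rest ⊤}   OUT={b:2; rest ⊤}

Merge at B1: IN[B1] = OUT[B0] = {a: ⊤, b: ⊤, c: -3, d: ⊤, e: ⊤, f: ⊤}

Answer: {a: ⊤, b: ⊤, c: -3, d: ⊤, e: ⊤, f: ⊤}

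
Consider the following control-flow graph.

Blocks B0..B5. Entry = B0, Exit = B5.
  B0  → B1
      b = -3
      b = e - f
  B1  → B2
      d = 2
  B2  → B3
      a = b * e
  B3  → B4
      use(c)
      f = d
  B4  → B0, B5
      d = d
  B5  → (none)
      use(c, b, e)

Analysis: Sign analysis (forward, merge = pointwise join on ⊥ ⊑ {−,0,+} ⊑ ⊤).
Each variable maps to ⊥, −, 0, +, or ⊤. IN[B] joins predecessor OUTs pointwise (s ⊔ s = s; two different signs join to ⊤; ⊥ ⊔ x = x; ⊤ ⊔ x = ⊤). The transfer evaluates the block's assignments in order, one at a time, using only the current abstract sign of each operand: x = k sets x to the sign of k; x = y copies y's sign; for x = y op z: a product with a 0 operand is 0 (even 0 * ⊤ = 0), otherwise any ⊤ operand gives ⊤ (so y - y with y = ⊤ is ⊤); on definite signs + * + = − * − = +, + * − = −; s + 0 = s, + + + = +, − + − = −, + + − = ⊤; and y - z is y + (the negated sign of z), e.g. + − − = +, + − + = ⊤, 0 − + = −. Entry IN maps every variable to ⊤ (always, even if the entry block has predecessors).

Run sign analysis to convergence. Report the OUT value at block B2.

Converged values:
  B0:   IN=(all ⊤)   OUT=(all ⊤)
  B1:   IN=(all ⊤)   OUT={d:+; rest ⊤}
  B2:   IN={d:+; rest ⊤}   OUT={d:+; rest ⊤}
  B3:   IN={d:+; rest ⊤}   OUT={d:+, f:+; rest ⊤}
  B4:   IN={d:+, f:+; rest ⊤}   OUT={d:+, f:+; rest ⊤}
  B5:   IN={d:+, f:+; rest ⊤}   OUT={d:+, f:+; rest ⊤}

Merge at B2: IN[B2] = OUT[B1] = {a: ⊤, b: ⊤, c: ⊤, d: +, e: ⊤, f: ⊤}
Applying B2's transfer function to that IN value gives OUT[B2] (row B2 above).

Answer: {a: ⊤, b: ⊤, c: ⊤, d: +, e: ⊤, f: ⊤}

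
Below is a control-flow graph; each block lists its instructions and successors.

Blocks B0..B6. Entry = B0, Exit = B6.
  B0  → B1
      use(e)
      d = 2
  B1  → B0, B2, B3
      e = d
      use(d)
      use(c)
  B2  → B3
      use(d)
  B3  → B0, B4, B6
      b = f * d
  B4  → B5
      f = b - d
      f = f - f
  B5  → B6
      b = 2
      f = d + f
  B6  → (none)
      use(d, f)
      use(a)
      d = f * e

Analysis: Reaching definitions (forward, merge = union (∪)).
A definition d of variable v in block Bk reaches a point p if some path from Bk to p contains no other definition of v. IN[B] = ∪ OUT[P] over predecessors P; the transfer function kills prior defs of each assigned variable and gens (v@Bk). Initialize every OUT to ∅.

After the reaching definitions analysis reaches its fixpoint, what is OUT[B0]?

Answer: {b@B3, d@B0, e@B1}

Derivation:
Converged values:
  B0: | IN={b@B3, d@B0, e@B1} | OUT={b@B3, d@B0, e@B1}
  B1: | IN={b@B3, d@B0, e@B1} | OUT={b@B3, d@B0, e@B1}
  B2: | IN={b@B3, d@B0, e@B1} | OUT={b@B3, d@B0, e@B1}
  B3: | IN={b@B3, d@B0, e@B1} | OUT={b@B3, d@B0, e@B1}
  B4: | IN={b@B3, d@B0, e@B1} | OUT={b@B3, d@B0, e@B1, f@B4}
  B5: | IN={b@B3, d@B0, e@B1, f@B4} | OUT={b@B5, d@B0, e@B1, f@B5}
  B6: | IN={b@B3, b@B5, d@B0, e@B1, f@B5} | OUT={b@B3, b@B5, d@B6, e@B1, f@B5}

Merge at B0 (entry node, so the boundary value {} is joined with the incoming edge(s)): IN[B0] = {} ⊔ OUT[B1] ⊔ OUT[B3] = {b@B3, d@B0, e@B1}
Applying B0's transfer function to that IN value gives OUT[B0] (row B0 above).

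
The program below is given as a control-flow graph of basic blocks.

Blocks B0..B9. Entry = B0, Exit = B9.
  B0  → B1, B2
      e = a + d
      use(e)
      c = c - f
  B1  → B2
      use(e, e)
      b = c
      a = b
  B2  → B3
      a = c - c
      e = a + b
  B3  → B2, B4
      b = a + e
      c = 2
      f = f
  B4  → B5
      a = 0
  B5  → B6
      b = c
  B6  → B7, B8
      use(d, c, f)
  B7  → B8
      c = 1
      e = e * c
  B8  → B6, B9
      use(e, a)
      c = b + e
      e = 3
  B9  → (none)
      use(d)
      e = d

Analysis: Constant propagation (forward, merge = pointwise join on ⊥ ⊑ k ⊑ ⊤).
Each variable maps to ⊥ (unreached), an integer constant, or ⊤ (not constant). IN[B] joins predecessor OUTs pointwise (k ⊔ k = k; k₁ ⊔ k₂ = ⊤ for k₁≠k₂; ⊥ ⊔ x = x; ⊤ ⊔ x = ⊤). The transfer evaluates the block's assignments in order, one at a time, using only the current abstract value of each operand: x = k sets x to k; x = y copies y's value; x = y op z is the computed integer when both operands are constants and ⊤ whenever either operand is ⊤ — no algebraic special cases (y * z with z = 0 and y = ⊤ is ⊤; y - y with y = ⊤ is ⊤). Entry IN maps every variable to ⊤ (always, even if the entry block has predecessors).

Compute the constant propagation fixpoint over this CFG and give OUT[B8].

Per-block solution:
  B0: | IN=(all ⊤) | OUT=(all ⊤)
  B1: | IN=(all ⊤) | OUT=(all ⊤)
  B2: | IN=(all ⊤) | OUT=(all ⊤)
  B3: | IN=(all ⊤) | OUT={c:2; rest ⊤}
  B4: | IN={c:2; rest ⊤} | OUT={a:0, c:2; rest ⊤}
  B5: | IN={a:0, c:2; rest ⊤} | OUT={a:0, b:2, c:2; rest ⊤}
  B6: | IN={a:0, b:2; rest ⊤} | OUT={a:0, b:2; rest ⊤}
  B7: | IN={a:0, b:2; rest ⊤} | OUT={a:0, b:2, c:1; rest ⊤}
  B8: | IN={a:0, b:2; rest ⊤} | OUT={a:0, b:2, e:3; rest ⊤}
  B9: | IN={a:0, b:2, e:3; rest ⊤} | OUT={a:0, b:2; rest ⊤}

Merge at B8: IN[B8] = OUT[B6] ⊔ OUT[B7] = {a: 0, b: 2, c: ⊤, d: ⊤, e: ⊤, f: ⊤}
Applying B8's transfer function to that IN value gives OUT[B8] (row B8 above).

Answer: {a: 0, b: 2, c: ⊤, d: ⊤, e: 3, f: ⊤}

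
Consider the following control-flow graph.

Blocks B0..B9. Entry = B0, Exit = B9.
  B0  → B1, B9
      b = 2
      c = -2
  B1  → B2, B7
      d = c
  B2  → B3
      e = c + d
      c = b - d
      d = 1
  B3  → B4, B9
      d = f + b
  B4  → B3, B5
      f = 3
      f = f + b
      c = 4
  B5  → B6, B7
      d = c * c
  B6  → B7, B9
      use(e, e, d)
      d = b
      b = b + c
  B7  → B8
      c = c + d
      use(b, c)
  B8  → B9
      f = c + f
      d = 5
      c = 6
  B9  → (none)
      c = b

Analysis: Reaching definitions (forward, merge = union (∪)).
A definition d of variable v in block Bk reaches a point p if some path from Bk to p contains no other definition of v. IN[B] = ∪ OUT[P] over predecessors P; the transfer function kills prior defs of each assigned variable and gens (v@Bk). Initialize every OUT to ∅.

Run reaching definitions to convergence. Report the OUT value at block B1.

Answer: {b@B0, c@B0, d@B1}

Derivation:
Per-block solution:
  B0:   IN={}   OUT={b@B0, c@B0}
  B1:   IN={b@B0, c@B0}   OUT={b@B0, c@B0, d@B1}
  B2:   IN={b@B0, c@B0, d@B1}   OUT={b@B0, c@B2, d@B2, e@B2}
  B3:   IN={b@B0, c@B2, c@B4, d@B2, d@B3, e@B2, f@B4}   OUT={b@B0, c@B2, c@B4, d@B3, e@B2, f@B4}
  B4:   IN={b@B0, c@B2, c@B4, d@B3, e@B2, f@B4}   OUT={b@B0, c@B4, d@B3, e@B2, f@B4}
  B5:   IN={b@B0, c@B4, d@B3, e@B2, f@B4}   OUT={b@B0, c@B4, d@B5, e@B2, f@B4}
  B6:   IN={b@B0, c@B4, d@B5, e@B2, f@B4}   OUT={b@B6, c@B4, d@B6, e@B2, f@B4}
  B7:   IN={b@B0, b@B6, c@B0, c@B4, d@B1, d@B5, d@B6, e@B2, f@B4}   OUT={b@B0, b@B6, c@B7, d@B1, d@B5, d@B6, e@B2, f@B4}
  B8:   IN={b@B0, b@B6, c@B7, d@B1, d@B5, d@B6, e@B2, f@B4}   OUT={b@B0, b@B6, c@B8, d@B8, e@B2, f@B8}
  B9:   IN={b@B0, b@B6, c@B0, c@B2, c@B4, c@B8, d@B3, d@B6, d@B8, e@B2, f@B4, f@B8}   OUT={b@B0, b@B6, c@B9, d@B3, d@B6, d@B8, e@B2, f@B4, f@B8}

Merge at B1: IN[B1] = OUT[B0] = {b@B0, c@B0}
Applying B1's transfer function to that IN value gives OUT[B1] (row B1 above).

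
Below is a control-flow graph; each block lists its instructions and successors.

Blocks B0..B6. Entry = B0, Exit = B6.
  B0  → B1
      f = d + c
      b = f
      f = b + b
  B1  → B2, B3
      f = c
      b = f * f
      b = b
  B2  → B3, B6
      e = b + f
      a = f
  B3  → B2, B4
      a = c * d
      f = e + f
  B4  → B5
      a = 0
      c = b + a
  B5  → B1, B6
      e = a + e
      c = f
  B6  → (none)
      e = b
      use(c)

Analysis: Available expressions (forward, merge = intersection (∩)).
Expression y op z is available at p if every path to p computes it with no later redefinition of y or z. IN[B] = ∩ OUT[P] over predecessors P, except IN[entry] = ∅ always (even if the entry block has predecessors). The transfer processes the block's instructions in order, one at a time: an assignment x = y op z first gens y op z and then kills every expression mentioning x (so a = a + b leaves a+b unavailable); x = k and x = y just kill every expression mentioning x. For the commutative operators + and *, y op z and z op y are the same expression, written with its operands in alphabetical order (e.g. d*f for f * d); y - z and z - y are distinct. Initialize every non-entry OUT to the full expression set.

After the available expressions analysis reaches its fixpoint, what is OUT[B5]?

Answer: {a+b}

Derivation:
Converged values:
  B0:   IN={}   OUT={b+b, c+d}
  B1:   IN={}   OUT={f*f}
  B2:   IN={}   OUT={b+f}
  B3:   IN={}   OUT={c*d}
  B4:   IN={c*d}   OUT={a+b}
  B5:   IN={a+b}   OUT={a+b}
  B6:   IN={}   OUT={}

Merge at B5: IN[B5] = OUT[B4] = {a+b}
Applying B5's transfer function to that IN value gives OUT[B5] (row B5 above).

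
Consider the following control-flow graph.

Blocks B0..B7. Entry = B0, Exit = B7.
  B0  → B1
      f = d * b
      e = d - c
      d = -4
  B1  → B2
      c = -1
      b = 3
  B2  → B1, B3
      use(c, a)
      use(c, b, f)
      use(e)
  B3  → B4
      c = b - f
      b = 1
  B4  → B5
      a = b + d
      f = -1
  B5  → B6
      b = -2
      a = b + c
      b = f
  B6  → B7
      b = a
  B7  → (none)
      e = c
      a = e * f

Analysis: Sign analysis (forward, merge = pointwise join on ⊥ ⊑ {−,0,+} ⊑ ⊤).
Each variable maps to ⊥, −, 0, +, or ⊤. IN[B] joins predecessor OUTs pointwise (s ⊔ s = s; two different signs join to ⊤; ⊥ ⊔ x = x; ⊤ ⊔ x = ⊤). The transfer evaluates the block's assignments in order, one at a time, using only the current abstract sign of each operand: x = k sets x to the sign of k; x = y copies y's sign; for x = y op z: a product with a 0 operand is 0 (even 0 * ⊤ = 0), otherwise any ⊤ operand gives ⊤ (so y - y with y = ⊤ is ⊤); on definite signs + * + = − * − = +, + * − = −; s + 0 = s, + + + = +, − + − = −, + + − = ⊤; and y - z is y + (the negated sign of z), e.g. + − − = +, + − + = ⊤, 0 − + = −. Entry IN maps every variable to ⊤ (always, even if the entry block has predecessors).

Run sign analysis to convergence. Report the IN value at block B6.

Converged values:
  B0:  IN=(all ⊤)  OUT={d:-; rest ⊤}
  B1:  IN={d:-; rest ⊤}  OUT={b:+, c:-, d:-; rest ⊤}
  B2:  IN={b:+, c:-, d:-; rest ⊤}  OUT={b:+, c:-, d:-; rest ⊤}
  B3:  IN={b:+, c:-, d:-; rest ⊤}  OUT={b:+, d:-; rest ⊤}
  B4:  IN={b:+, d:-; rest ⊤}  OUT={b:+, d:-, f:-; rest ⊤}
  B5:  IN={b:+, d:-, f:-; rest ⊤}  OUT={b:-, d:-, f:-; rest ⊤}
  B6:  IN={b:-, d:-, f:-; rest ⊤}  OUT={d:-, f:-; rest ⊤}
  B7:  IN={d:-, f:-; rest ⊤}  OUT={d:-, f:-; rest ⊤}

Merge at B6: IN[B6] = OUT[B5] = {a: ⊤, b: -, c: ⊤, d: -, e: ⊤, f: -}

Answer: {a: ⊤, b: -, c: ⊤, d: -, e: ⊤, f: -}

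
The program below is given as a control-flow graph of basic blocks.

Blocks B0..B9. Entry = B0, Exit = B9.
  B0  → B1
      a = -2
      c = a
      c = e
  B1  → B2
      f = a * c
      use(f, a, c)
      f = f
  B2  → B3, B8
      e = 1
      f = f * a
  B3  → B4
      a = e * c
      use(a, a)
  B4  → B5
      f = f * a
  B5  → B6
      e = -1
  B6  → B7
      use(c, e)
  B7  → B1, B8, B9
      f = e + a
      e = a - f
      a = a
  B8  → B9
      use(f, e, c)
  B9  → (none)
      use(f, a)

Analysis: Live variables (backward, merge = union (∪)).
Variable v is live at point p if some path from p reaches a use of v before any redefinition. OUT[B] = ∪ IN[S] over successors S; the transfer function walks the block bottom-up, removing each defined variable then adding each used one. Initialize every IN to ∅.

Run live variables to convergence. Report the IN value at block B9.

Answer: {a, f}

Derivation:
Fixpoint table:
  B0:   IN={e}   OUT={a, c}
  B1:   IN={a, c}   OUT={a, c, f}
  B2:   IN={a, c, f}   OUT={a, c, e, f}
  B3:   IN={c, e, f}   OUT={a, c, f}
  B4:   IN={a, c, f}   OUT={a, c}
  B5:   IN={a, c}   OUT={a, c, e}
  B6:   IN={a, c, e}   OUT={a, c, e}
  B7:   IN={a, c, e}   OUT={a, c, e, f}
  B8:   IN={a, c, e, f}   OUT={a, f}
  B9:   IN={a, f}   OUT={}

B9 is the boundary node: OUT[B9] = {}
Applying B9's transfer function to that OUT value gives IN[B9] (row B9 above).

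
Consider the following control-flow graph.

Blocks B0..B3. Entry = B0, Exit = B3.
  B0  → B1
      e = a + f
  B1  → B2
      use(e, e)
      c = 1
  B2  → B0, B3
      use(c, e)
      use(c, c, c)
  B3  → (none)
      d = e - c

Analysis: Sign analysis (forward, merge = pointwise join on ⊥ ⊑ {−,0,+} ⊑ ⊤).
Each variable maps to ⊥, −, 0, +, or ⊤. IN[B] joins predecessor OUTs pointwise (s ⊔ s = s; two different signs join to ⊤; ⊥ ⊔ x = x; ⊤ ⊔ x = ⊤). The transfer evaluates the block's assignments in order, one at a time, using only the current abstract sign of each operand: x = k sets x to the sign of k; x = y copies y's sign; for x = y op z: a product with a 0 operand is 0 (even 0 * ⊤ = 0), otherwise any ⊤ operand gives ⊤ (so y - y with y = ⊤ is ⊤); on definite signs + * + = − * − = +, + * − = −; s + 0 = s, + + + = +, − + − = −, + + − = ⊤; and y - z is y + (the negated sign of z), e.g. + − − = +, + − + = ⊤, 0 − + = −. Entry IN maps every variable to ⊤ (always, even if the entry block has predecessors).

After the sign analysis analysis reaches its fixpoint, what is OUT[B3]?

Answer: {a: ⊤, b: ⊤, c: +, d: ⊤, e: ⊤, f: ⊤}

Derivation:
Per-block solution:
  B0:   IN=(all ⊤)   OUT=(all ⊤)
  B1:   IN=(all ⊤)   OUT={c:+; rest ⊤}
  B2:   IN={c:+; rest ⊤}   OUT={c:+; rest ⊤}
  B3:   IN={c:+; rest ⊤}   OUT={c:+; rest ⊤}

Merge at B3: IN[B3] = OUT[B2] = {a: ⊤, b: ⊤, c: +, d: ⊤, e: ⊤, f: ⊤}
Applying B3's transfer function to that IN value gives OUT[B3] (row B3 above).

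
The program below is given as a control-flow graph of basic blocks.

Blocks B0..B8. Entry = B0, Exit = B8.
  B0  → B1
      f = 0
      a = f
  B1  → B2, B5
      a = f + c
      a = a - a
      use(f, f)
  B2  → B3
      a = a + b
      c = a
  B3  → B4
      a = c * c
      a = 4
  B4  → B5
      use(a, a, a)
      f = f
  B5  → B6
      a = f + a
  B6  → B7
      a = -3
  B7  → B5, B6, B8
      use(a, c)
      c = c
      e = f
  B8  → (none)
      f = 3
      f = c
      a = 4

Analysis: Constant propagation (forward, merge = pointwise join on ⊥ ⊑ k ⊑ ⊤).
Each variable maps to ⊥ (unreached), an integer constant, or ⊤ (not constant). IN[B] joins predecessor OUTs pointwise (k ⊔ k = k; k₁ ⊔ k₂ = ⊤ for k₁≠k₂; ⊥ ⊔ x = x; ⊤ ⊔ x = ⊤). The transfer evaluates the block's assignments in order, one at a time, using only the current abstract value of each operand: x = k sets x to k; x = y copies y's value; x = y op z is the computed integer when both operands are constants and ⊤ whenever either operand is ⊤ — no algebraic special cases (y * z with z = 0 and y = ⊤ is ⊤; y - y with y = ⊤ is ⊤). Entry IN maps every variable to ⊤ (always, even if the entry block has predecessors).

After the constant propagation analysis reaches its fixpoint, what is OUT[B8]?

Answer: {a: 4, b: ⊤, c: ⊤, d: ⊤, e: 0, f: ⊤}

Trace:
Fixpoint table:
  B0:  IN=(all ⊤)  OUT={a:0, f:0; rest ⊤}
  B1:  IN={a:0, f:0; rest ⊤}  OUT={f:0; rest ⊤}
  B2:  IN={f:0; rest ⊤}  OUT={f:0; rest ⊤}
  B3:  IN={f:0; rest ⊤}  OUT={a:4, f:0; rest ⊤}
  B4:  IN={a:4, f:0; rest ⊤}  OUT={a:4, f:0; rest ⊤}
  B5:  IN={f:0; rest ⊤}  OUT={f:0; rest ⊤}
  B6:  IN={f:0; rest ⊤}  OUT={a:-3, f:0; rest ⊤}
  B7:  IN={a:-3, f:0; rest ⊤}  OUT={a:-3, e:0, f:0; rest ⊤}
  B8:  IN={a:-3, e:0, f:0; rest ⊤}  OUT={a:4, e:0; rest ⊤}

Merge at B8: IN[B8] = OUT[B7] = {a: -3, b: ⊤, c: ⊤, d: ⊤, e: 0, f: 0}
Applying B8's transfer function to that IN value gives OUT[B8] (row B8 above).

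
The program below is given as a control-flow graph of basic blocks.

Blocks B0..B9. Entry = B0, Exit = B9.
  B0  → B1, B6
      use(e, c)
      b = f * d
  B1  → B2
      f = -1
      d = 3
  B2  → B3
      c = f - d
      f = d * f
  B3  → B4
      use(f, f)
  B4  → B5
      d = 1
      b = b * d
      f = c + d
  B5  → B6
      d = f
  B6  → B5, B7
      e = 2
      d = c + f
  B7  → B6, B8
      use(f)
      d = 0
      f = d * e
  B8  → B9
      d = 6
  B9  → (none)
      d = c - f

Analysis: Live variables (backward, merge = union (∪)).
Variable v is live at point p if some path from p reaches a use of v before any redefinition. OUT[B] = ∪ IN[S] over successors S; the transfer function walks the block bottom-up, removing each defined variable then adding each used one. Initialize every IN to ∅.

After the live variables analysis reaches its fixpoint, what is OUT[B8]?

Per-block solution:
  B0:   IN={c, d, e, f}   OUT={b, c, f}
  B1:   IN={b}   OUT={b, d, f}
  B2:   IN={b, d, f}   OUT={b, c, f}
  B3:   IN={b, c, f}   OUT={b, c}
  B4:   IN={b, c}   OUT={c, f}
  B5:   IN={c, f}   OUT={c, f}
  B6:   IN={c, f}   OUT={c, e, f}
  B7:   IN={c, e, f}   OUT={c, f}
  B8:   IN={c, f}   OUT={c, f}
  B9:   IN={c, f}   OUT={}

Merge at B8: OUT[B8] = IN[B9] = {c, f}

Answer: {c, f}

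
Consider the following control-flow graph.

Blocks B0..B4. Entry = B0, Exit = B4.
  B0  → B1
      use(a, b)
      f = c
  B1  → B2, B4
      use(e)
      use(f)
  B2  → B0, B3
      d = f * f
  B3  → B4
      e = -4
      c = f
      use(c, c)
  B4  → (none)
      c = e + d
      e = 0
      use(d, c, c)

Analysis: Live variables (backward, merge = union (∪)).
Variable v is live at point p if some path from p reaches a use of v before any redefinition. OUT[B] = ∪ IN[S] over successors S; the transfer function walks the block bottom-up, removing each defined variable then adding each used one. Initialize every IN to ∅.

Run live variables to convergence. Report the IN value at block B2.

Answer: {a, b, c, e, f}

Derivation:
Fixpoint table:
  B0:  IN={a, b, c, d, e}  OUT={a, b, c, d, e, f}
  B1:  IN={a, b, c, d, e, f}  OUT={a, b, c, d, e, f}
  B2:  IN={a, b, c, e, f}  OUT={a, b, c, d, e, f}
  B3:  IN={d, f}  OUT={d, e}
  B4:  IN={d, e}  OUT={}

Merge at B2: OUT[B2] = IN[B0] ⊔ IN[B3] = {a, b, c, d, e, f}
Applying B2's transfer function to that OUT value gives IN[B2] (row B2 above).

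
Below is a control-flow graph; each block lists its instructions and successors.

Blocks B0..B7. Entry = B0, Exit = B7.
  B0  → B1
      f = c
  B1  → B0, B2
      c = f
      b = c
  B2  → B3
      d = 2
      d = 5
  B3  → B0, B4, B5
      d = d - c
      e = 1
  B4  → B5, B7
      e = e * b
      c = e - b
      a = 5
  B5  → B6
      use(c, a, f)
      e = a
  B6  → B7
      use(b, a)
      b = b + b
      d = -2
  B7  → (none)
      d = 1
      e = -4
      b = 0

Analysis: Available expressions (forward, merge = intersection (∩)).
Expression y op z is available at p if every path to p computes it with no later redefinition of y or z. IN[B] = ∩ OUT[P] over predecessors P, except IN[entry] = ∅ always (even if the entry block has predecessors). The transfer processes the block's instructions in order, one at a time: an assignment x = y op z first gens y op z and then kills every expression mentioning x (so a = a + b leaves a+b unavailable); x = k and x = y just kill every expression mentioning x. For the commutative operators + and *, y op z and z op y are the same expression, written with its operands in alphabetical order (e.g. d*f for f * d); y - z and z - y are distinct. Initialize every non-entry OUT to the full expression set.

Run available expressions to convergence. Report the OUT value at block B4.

Converged values:
  B0:   IN={}   OUT={}
  B1:   IN={}   OUT={}
  B2:   IN={}   OUT={}
  B3:   IN={}   OUT={}
  B4:   IN={}   OUT={e-b}
  B5:   IN={}   OUT={}
  B6:   IN={}   OUT={}
  B7:   IN={}   OUT={}

Merge at B4: IN[B4] = OUT[B3] = {}
Applying B4's transfer function to that IN value gives OUT[B4] (row B4 above).

Answer: {e-b}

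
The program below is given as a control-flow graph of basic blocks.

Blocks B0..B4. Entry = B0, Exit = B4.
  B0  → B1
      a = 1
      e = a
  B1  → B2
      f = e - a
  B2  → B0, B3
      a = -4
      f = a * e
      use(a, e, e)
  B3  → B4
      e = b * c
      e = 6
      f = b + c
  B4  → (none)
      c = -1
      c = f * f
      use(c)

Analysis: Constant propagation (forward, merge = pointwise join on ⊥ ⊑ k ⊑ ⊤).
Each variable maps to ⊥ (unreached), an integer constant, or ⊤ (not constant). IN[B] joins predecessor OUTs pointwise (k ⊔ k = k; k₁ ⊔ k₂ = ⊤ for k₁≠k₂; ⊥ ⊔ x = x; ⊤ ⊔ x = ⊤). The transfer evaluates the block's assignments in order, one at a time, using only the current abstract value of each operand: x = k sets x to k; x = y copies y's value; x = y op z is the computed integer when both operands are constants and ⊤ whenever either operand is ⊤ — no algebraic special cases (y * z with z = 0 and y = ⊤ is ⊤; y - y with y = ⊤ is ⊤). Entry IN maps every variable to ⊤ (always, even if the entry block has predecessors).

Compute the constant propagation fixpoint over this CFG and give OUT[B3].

Fixpoint table:
  B0:  IN=(all ⊤)  OUT={a:1, e:1; rest ⊤}
  B1:  IN={a:1, e:1; rest ⊤}  OUT={a:1, e:1, f:0; rest ⊤}
  B2:  IN={a:1, e:1, f:0; rest ⊤}  OUT={a:-4, e:1, f:-4; rest ⊤}
  B3:  IN={a:-4, e:1, f:-4; rest ⊤}  OUT={a:-4, e:6; rest ⊤}
  B4:  IN={a:-4, e:6; rest ⊤}  OUT={a:-4, e:6; rest ⊤}

Merge at B3: IN[B3] = OUT[B2] = {a: -4, b: ⊤, c: ⊤, d: ⊤, e: 1, f: -4}
Applying B3's transfer function to that IN value gives OUT[B3] (row B3 above).

Answer: {a: -4, b: ⊤, c: ⊤, d: ⊤, e: 6, f: ⊤}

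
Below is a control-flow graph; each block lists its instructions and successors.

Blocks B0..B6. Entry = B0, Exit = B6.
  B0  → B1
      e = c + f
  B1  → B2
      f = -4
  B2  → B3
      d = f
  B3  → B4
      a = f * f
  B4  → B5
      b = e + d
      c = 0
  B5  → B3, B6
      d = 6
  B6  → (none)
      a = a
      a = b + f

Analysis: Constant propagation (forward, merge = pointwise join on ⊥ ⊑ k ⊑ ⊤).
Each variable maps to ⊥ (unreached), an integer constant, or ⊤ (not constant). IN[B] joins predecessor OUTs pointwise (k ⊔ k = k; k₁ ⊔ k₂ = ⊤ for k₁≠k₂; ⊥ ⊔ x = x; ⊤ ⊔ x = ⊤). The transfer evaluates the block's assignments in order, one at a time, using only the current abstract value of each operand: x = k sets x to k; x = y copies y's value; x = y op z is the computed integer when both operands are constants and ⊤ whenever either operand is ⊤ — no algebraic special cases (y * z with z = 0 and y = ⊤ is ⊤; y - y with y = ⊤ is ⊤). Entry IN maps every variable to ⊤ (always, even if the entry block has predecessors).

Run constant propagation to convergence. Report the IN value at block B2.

Answer: {a: ⊤, b: ⊤, c: ⊤, d: ⊤, e: ⊤, f: -4}

Derivation:
Converged values:
  B0:  IN=(all ⊤)  OUT=(all ⊤)
  B1:  IN=(all ⊤)  OUT={f:-4; rest ⊤}
  B2:  IN={f:-4; rest ⊤}  OUT={d:-4, f:-4; rest ⊤}
  B3:  IN={f:-4; rest ⊤}  OUT={a:16, f:-4; rest ⊤}
  B4:  IN={a:16, f:-4; rest ⊤}  OUT={a:16, c:0, f:-4; rest ⊤}
  B5:  IN={a:16, c:0, f:-4; rest ⊤}  OUT={a:16, c:0, d:6, f:-4; rest ⊤}
  B6:  IN={a:16, c:0, d:6, f:-4; rest ⊤}  OUT={c:0, d:6, f:-4; rest ⊤}

Merge at B2: IN[B2] = OUT[B1] = {a: ⊤, b: ⊤, c: ⊤, d: ⊤, e: ⊤, f: -4}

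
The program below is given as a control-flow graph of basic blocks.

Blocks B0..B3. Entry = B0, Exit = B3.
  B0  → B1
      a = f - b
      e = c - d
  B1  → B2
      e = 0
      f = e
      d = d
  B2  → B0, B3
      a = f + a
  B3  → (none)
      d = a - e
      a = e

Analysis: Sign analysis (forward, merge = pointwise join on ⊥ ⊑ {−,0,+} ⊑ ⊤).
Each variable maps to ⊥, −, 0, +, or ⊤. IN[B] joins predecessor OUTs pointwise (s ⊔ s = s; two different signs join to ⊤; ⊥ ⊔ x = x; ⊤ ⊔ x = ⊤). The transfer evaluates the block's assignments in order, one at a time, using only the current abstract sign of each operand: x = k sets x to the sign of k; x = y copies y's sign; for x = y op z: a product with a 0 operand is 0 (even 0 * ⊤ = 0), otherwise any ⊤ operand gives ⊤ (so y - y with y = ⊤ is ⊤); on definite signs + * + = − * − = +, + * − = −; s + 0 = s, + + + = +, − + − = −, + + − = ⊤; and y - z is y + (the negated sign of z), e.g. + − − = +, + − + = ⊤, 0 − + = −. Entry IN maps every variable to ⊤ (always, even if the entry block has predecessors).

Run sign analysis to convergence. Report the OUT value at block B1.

Answer: {a: ⊤, b: ⊤, c: ⊤, d: ⊤, e: 0, f: 0}

Trace:
Per-block solution:
  B0: | IN=(all ⊤) | OUT=(all ⊤)
  B1: | IN=(all ⊤) | OUT={e:0, f:0; rest ⊤}
  B2: | IN={e:0, f:0; rest ⊤} | OUT={e:0, f:0; rest ⊤}
  B3: | IN={e:0, f:0; rest ⊤} | OUT={a:0, e:0, f:0; rest ⊤}

Merge at B1: IN[B1] = OUT[B0] = {a: ⊤, b: ⊤, c: ⊤, d: ⊤, e: ⊤, f: ⊤}
Applying B1's transfer function to that IN value gives OUT[B1] (row B1 above).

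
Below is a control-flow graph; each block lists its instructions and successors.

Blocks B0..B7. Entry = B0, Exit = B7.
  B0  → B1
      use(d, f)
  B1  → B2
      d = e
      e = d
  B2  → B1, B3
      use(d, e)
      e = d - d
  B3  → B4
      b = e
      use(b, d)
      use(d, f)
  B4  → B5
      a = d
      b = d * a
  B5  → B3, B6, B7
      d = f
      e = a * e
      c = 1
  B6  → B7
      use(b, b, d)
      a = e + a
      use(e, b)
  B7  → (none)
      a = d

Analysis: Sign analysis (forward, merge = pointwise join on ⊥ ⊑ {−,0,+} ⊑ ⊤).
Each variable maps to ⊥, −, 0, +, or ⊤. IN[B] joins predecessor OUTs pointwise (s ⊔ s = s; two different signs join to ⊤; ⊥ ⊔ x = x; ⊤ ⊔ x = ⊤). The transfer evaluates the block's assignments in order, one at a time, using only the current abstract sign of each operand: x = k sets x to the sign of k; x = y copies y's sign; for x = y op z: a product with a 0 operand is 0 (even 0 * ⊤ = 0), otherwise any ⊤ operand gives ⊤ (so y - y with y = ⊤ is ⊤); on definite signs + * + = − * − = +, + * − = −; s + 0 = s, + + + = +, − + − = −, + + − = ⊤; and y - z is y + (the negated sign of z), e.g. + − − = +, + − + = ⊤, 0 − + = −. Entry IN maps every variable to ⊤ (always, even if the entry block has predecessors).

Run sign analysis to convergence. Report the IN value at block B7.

Answer: {a: ⊤, b: ⊤, c: +, d: ⊤, e: ⊤, f: ⊤}

Trace:
Fixpoint table:
  B0:   IN=(all ⊤)   OUT=(all ⊤)
  B1:   IN=(all ⊤)   OUT=(all ⊤)
  B2:   IN=(all ⊤)   OUT=(all ⊤)
  B3:   IN=(all ⊤)   OUT=(all ⊤)
  B4:   IN=(all ⊤)   OUT=(all ⊤)
  B5:   IN=(all ⊤)   OUT={c:+; rest ⊤}
  B6:   IN={c:+; rest ⊤}   OUT={c:+; rest ⊤}
  B7:   IN={c:+; rest ⊤}   OUT={c:+; rest ⊤}

Merge at B7: IN[B7] = OUT[B5] ⊔ OUT[B6] = {a: ⊤, b: ⊤, c: +, d: ⊤, e: ⊤, f: ⊤}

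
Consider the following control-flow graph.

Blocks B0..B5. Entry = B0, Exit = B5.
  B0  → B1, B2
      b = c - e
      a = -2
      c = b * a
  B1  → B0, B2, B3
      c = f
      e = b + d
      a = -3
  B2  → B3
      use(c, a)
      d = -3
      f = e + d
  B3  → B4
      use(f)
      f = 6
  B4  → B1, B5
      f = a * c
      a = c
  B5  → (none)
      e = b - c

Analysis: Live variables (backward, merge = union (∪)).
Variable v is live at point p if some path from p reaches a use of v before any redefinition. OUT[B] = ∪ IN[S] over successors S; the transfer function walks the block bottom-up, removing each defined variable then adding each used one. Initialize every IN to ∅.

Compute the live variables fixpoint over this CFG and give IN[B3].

Answer: {a, b, c, d, f}

Working:
Converged values:
  B0: | IN={c, d, e, f} | OUT={a, b, c, d, e, f}
  B1: | IN={b, d, f} | OUT={a, b, c, d, e, f}
  B2: | IN={a, b, c, e} | OUT={a, b, c, d, f}
  B3: | IN={a, b, c, d, f} | OUT={a, b, c, d}
  B4: | IN={a, b, c, d} | OUT={b, c, d, f}
  B5: | IN={b, c} | OUT={}

Merge at B3: OUT[B3] = IN[B4] = {a, b, c, d}
Applying B3's transfer function to that OUT value gives IN[B3] (row B3 above).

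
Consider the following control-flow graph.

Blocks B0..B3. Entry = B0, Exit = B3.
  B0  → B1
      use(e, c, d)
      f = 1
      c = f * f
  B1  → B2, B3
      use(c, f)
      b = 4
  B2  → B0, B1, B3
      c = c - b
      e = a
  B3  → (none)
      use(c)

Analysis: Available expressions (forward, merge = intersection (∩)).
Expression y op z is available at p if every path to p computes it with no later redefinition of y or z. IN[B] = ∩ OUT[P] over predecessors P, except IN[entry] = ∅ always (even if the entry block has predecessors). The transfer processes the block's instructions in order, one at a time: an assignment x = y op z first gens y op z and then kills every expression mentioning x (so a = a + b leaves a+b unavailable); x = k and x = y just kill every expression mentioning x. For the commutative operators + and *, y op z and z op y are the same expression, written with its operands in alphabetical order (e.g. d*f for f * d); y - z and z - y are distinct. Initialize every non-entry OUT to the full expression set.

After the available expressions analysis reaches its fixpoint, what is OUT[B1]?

Fixpoint table:
  B0:   IN={}   OUT={f*f}
  B1:   IN={f*f}   OUT={f*f}
  B2:   IN={f*f}   OUT={f*f}
  B3:   IN={f*f}   OUT={f*f}

Merge at B1: IN[B1] = OUT[B0] ∩ OUT[B2] = {f*f}
Applying B1's transfer function to that IN value gives OUT[B1] (row B1 above).

Answer: {f*f}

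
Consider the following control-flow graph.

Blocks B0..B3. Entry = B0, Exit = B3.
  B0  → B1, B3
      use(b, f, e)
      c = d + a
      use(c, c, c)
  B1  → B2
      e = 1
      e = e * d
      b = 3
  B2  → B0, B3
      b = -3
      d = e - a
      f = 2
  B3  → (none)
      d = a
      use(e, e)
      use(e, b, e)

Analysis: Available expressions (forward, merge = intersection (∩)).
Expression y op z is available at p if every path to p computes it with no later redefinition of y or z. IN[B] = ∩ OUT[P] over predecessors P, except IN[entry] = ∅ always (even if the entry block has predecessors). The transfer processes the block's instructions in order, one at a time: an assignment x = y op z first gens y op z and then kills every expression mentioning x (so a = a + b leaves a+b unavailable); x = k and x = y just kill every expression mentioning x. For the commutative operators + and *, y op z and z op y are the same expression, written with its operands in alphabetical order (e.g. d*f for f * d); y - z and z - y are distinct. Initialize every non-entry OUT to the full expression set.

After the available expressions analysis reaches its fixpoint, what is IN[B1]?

Per-block solution:
  B0:  IN={}  OUT={a+d}
  B1:  IN={a+d}  OUT={a+d}
  B2:  IN={a+d}  OUT={e-a}
  B3:  IN={}  OUT={}

Merge at B1: IN[B1] = OUT[B0] = {a+d}

Answer: {a+d}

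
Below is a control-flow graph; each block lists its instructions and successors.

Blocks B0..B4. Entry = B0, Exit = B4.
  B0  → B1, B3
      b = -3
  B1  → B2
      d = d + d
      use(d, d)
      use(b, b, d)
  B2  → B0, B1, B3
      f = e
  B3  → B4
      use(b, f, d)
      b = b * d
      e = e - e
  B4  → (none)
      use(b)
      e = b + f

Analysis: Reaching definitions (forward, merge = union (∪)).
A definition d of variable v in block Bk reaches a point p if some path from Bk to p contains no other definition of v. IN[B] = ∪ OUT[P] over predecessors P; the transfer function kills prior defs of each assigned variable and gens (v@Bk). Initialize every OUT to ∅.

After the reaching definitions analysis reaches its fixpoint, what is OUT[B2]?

Answer: {b@B0, d@B1, f@B2}

Trace:
Converged values:
  B0:  IN={b@B0, d@B1, f@B2}  OUT={b@B0, d@B1, f@B2}
  B1:  IN={b@B0, d@B1, f@B2}  OUT={b@B0, d@B1, f@B2}
  B2:  IN={b@B0, d@B1, f@B2}  OUT={b@B0, d@B1, f@B2}
  B3:  IN={b@B0, d@B1, f@B2}  OUT={b@B3, d@B1, e@B3, f@B2}
  B4:  IN={b@B3, d@B1, e@B3, f@B2}  OUT={b@B3, d@B1, e@B4, f@B2}

Merge at B2: IN[B2] = OUT[B1] = {b@B0, d@B1, f@B2}
Applying B2's transfer function to that IN value gives OUT[B2] (row B2 above).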